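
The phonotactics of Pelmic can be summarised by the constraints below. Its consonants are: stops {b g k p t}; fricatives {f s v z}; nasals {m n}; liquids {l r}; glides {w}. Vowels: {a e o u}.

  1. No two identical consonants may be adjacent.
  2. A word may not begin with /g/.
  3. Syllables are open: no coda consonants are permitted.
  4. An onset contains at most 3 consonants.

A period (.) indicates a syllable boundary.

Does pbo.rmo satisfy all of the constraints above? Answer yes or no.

yes

pbo.rmo — σ1 onset /pb/ (2C), coda /∅/ ok; σ2 onset /rm/ (2C), coda /∅/ ok → well-formed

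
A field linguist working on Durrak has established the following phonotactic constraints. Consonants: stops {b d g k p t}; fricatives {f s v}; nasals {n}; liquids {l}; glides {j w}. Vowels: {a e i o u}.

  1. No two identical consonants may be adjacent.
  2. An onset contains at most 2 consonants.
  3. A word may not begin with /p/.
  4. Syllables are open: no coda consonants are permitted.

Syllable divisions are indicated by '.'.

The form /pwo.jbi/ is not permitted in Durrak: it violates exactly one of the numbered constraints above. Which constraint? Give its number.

/pwo.jbi/: word begins with /p/.
This is a violation of constraint 3: "A word may not begin with /p/."
The remaining constraints (1, 2, 4) are satisfied.

3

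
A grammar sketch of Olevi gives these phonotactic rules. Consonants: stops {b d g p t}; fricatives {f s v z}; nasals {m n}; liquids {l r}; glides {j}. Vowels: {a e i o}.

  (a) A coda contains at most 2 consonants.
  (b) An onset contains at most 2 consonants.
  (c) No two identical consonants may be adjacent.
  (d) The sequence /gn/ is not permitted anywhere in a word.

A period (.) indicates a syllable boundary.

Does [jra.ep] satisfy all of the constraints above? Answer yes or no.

yes

[jra.ep] — σ1 onset /jr/ (2C), coda /∅/ ok; σ2 onset /∅/, coda /p/ ok → well-formed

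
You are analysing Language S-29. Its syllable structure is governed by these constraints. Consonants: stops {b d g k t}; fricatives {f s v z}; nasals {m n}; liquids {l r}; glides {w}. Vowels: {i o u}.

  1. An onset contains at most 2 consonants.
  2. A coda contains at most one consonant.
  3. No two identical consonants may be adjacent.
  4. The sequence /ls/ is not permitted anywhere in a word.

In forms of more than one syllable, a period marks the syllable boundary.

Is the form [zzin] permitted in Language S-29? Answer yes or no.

[zzin] — violates constraint 3: adjacent identical consonants /zz/ → not permitted

no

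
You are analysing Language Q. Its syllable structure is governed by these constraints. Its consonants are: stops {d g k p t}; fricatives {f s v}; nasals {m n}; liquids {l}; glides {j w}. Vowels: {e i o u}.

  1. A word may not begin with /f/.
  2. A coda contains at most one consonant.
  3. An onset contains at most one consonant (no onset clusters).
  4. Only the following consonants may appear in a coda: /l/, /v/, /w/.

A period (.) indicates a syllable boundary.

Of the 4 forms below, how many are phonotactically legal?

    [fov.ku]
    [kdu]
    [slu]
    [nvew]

[fov.ku] — violates constraint 1: word begins with /f/ → phonotactically illegal
[kdu] — violates constraint 3: syllable 1 onset /kd/ has 2 consonants (> 1) → phonotactically illegal
[slu] — violates constraint 3: syllable 1 onset /sl/ has 2 consonants (> 1) → phonotactically illegal
[nvew] — violates constraint 3: syllable 1 onset /nv/ has 2 consonants (> 1) → phonotactically illegal
No form is phonotactically legal → 0.

0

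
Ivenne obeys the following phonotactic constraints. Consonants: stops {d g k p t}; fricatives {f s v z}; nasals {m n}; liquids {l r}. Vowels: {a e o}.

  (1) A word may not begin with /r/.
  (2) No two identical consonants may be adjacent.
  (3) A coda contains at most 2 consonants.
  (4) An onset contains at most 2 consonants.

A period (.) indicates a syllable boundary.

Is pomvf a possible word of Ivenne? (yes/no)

no

pomvf — violates constraint 3: syllable 1 coda /mvf/ has 3 consonants (> 2) → illicit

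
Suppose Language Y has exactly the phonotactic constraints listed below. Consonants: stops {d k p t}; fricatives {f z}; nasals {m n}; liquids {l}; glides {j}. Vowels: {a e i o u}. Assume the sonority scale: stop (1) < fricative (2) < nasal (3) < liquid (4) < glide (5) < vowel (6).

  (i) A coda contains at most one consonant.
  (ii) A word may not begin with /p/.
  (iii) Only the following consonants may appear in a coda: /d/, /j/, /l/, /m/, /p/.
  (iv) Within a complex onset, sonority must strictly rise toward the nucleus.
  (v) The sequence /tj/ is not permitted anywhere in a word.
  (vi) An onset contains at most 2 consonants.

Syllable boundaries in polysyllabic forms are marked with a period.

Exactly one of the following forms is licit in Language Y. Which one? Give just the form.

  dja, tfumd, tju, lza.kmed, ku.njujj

dja — σ1 onset /dj/ (1→5 rises), coda /∅/ ok → licit
tfumd — violates constraint (i): syllable 1 coda /md/ has 2 consonants (> 1) → illicit
tju — violates constraint (v): contains banned sequence /tj/ → illicit
lza.kmed — violates constraint (iv): syllable 1 onset /lz/: /l/ (liquid, 4) → /z/ (fricative, 2) does not rise → illicit
ku.njujj — violates constraint (i): syllable 2 coda /jj/ has 2 consonants (> 1) → illicit

dja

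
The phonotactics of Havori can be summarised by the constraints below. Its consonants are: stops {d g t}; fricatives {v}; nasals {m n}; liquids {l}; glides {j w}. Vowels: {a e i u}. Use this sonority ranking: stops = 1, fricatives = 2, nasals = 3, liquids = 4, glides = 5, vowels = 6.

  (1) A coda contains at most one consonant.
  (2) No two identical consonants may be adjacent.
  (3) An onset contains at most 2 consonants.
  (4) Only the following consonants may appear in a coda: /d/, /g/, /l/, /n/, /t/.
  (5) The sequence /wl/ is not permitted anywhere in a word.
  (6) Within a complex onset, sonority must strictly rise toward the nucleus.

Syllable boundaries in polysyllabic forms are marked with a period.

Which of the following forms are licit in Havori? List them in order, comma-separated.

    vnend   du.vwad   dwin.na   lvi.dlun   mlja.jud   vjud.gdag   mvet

du.vwad

vnend — violates constraint 1: syllable 1 coda /nd/ has 2 consonants (> 1) → illicit
du.vwad — σ1 onset /d/, coda /∅/ ok; σ2 onset /vw/ (2→5 rises), coda /d/ ok → licit
dwin.na — violates constraint 2: adjacent identical consonants /nn/ → illicit
lvi.dlun — violates constraint 6: syllable 1 onset /lv/: /l/ (liquid, 4) → /v/ (fricative, 2) does not rise → illicit
mlja.jud — violates constraint 3: syllable 1 onset /mlj/ has 3 consonants (> 2) → illicit
vjud.gdag — violates constraint 6: syllable 2 onset /gd/: /g/ (stop, 1) → /d/ (stop, 1) does not rise → illicit
mvet — violates constraint 6: syllable 1 onset /mv/: /m/ (nasal, 3) → /v/ (fricative, 2) does not rise → illicit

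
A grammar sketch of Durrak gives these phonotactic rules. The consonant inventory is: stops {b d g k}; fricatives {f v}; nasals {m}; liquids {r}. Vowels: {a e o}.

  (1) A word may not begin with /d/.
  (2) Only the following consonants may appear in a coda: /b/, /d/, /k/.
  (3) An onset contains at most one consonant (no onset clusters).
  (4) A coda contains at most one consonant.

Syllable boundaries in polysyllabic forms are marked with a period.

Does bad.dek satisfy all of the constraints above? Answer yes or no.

yes

bad.dek — σ1 onset /b/, coda /d/ ok; σ2 onset /d/, coda /k/ ok → licit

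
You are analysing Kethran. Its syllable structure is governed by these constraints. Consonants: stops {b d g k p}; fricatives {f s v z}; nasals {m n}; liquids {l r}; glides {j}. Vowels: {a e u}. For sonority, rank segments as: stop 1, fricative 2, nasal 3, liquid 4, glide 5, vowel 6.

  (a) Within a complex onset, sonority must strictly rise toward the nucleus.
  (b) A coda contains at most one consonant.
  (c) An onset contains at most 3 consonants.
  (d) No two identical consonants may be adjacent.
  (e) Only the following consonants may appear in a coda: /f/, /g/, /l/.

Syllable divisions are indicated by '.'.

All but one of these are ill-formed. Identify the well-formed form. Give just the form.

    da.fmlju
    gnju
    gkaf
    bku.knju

da.fmlju — violates constraint (c): syllable 2 onset /fmlj/ has 4 consonants (> 3) → ill-formed
gnju — σ1 onset /gnj/ (1→3→5 rises), coda /∅/ ok → well-formed
gkaf — violates constraint (a): syllable 1 onset /gk/: /g/ (stop, 1) → /k/ (stop, 1) does not rise → ill-formed
bku.knju — violates constraint (a): syllable 1 onset /bk/: /b/ (stop, 1) → /k/ (stop, 1) does not rise → ill-formed

gnju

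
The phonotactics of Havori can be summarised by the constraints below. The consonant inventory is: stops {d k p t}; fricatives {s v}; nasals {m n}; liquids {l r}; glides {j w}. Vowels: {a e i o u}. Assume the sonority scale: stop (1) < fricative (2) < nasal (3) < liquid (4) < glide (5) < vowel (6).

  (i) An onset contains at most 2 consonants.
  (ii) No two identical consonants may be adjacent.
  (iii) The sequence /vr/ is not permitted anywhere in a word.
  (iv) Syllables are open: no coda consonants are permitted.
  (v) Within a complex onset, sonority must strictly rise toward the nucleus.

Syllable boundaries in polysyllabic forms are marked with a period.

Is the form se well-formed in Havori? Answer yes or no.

yes

se — σ1 onset /s/, coda /∅/ ok → well-formed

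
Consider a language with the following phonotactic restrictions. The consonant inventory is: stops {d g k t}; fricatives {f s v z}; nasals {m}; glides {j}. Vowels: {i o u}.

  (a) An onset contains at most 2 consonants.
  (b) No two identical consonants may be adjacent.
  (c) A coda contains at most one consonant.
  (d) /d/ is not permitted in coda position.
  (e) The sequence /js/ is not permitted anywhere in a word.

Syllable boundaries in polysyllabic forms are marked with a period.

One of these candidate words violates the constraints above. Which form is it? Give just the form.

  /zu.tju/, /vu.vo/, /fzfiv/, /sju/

/fzfiv/

/zu.tju/ — σ1 onset /z/, coda /∅/ ok; σ2 onset /tj/ (2C), coda /∅/ ok → permitted
/vu.vo/ — σ1 onset /v/, coda /∅/ ok; σ2 onset /v/, coda /∅/ ok → permitted
/fzfiv/ — violates constraint (a): syllable 1 onset /fzf/ has 3 consonants (> 2) → not permitted
/sju/ — σ1 onset /sj/ (2C), coda /∅/ ok → permitted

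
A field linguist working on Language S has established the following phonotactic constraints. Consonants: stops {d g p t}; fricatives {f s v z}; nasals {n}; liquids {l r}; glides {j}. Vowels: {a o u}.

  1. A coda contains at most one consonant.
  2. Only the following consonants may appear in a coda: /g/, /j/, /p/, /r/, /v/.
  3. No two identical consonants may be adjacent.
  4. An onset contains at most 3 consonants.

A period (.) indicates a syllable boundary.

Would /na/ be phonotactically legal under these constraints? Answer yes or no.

yes

/na/ — σ1 onset /n/, coda /∅/ ok → phonotactically legal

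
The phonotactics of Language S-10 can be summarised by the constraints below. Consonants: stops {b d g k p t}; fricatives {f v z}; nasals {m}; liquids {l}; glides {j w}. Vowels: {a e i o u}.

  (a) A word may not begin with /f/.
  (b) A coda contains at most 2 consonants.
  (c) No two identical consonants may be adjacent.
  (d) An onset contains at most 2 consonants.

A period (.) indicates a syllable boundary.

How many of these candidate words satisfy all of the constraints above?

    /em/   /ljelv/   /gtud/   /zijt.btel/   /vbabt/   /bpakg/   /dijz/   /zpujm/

8

/em/ — σ1 onset /∅/, coda /m/ ok → permitted
/ljelv/ — σ1 onset /lj/ (2C), coda /lv/ (2C) ok → permitted
/gtud/ — σ1 onset /gt/ (2C), coda /d/ ok → permitted
/zijt.btel/ — σ1 onset /z/, coda /jt/ (2C) ok; σ2 onset /bt/ (2C), coda /l/ ok → permitted
/vbabt/ — σ1 onset /vb/ (2C), coda /bt/ (2C) ok → permitted
/bpakg/ — σ1 onset /bp/ (2C), coda /kg/ (2C) ok → permitted
/dijz/ — σ1 onset /d/, coda /jz/ (2C) ok → permitted
/zpujm/ — σ1 onset /zp/ (2C), coda /jm/ (2C) ok → permitted
Permitted: /em/, /ljelv/, /gtud/, /zijt.btel/, /vbabt/, /bpakg/, /dijz/, /zpujm/ → 8.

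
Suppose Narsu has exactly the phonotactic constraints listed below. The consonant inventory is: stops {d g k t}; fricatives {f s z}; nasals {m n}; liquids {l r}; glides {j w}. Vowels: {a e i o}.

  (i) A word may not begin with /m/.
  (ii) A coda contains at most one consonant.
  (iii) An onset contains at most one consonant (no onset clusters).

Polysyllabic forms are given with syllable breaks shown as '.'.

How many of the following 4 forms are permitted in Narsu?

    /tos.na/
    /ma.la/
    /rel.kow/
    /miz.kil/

2

/tos.na/ — σ1 onset /t/, coda /s/ ok; σ2 onset /n/, coda /∅/ ok → permitted
/ma.la/ — violates constraint (i): word begins with /m/ → not permitted
/rel.kow/ — σ1 onset /r/, coda /l/ ok; σ2 onset /k/, coda /w/ ok → permitted
/miz.kil/ — violates constraint (i): word begins with /m/ → not permitted
Permitted: /tos.na/, /rel.kow/ → 2.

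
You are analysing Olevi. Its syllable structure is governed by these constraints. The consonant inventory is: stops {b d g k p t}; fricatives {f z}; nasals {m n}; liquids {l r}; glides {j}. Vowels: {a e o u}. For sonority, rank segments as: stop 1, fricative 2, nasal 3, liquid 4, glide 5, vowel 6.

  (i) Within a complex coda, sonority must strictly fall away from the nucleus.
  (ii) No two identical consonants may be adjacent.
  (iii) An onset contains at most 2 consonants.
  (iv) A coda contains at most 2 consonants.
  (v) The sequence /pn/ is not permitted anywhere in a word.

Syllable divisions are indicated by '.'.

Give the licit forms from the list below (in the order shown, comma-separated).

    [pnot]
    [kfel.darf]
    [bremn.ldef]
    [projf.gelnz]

[kfel.darf]

[pnot] — violates constraint (v): contains banned sequence /pn/ → illicit
[kfel.darf] — σ1 onset /kf/ (2C), coda /l/ ok; σ2 onset /d/, coda /rf/ (4→2 falls) ok → licit
[bremn.ldef] — violates constraint (i): syllable 1 coda /mn/: /m/ (nasal, 3) → /n/ (nasal, 3) does not fall → illicit
[projf.gelnz] — violates constraint (iv): syllable 2 coda /lnz/ has 3 consonants (> 2) → illicit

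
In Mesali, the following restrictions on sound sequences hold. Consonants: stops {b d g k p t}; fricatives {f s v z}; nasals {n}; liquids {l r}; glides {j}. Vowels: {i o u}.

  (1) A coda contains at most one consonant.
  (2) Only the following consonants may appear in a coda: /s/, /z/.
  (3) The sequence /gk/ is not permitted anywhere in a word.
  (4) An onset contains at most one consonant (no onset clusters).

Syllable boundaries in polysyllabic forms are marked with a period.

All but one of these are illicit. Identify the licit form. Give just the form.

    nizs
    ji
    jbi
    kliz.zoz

ji

nizs — violates constraint 1: syllable 1 coda /zs/ has 2 consonants (> 1) → illicit
ji — σ1 onset /j/, coda /∅/ ok → licit
jbi — violates constraint 4: syllable 1 onset /jb/ has 2 consonants (> 1) → illicit
kliz.zoz — violates constraint 4: syllable 1 onset /kl/ has 2 consonants (> 1) → illicit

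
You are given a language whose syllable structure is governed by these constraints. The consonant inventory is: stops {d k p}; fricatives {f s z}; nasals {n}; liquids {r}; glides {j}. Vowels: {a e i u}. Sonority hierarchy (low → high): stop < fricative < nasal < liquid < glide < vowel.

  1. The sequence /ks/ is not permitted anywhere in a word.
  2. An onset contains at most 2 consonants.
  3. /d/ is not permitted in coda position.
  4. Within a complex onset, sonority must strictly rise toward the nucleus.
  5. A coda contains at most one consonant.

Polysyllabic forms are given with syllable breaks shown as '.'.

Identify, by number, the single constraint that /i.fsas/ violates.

/i.fsas/: syllable 2 onset /fs/: /f/ (fricative, 2) → /s/ (fricative, 2) does not rise.
This is a violation of constraint 4: "Within a complex onset, sonority must strictly rise toward the nucleus."
The remaining constraints (1, 2, 3, 5) are satisfied.

4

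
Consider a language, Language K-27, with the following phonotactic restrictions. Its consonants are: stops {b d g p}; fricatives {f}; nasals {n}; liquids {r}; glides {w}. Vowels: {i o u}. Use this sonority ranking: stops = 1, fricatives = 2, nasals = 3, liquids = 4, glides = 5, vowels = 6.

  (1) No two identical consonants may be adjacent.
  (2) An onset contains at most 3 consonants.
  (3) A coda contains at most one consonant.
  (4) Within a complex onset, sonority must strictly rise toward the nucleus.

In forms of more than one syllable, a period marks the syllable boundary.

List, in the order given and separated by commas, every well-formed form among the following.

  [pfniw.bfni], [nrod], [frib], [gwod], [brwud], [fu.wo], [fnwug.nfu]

[pfniw.bfni] — σ1 onset /pfn/ (1→2→3 rises), coda /w/ ok; σ2 onset /bfn/ (1→2→3 rises), coda /∅/ ok → well-formed
[nrod] — σ1 onset /nr/ (3→4 rises), coda /d/ ok → well-formed
[frib] — σ1 onset /fr/ (2→4 rises), coda /b/ ok → well-formed
[gwod] — σ1 onset /gw/ (1→5 rises), coda /d/ ok → well-formed
[brwud] — σ1 onset /brw/ (1→4→5 rises), coda /d/ ok → well-formed
[fu.wo] — σ1 onset /f/, coda /∅/ ok; σ2 onset /w/, coda /∅/ ok → well-formed
[fnwug.nfu] — violates constraint 4: syllable 2 onset /nf/: /n/ (nasal, 3) → /f/ (fricative, 2) does not rise → ill-formed

[pfniw.bfni], [nrod], [frib], [gwod], [brwud], [fu.wo]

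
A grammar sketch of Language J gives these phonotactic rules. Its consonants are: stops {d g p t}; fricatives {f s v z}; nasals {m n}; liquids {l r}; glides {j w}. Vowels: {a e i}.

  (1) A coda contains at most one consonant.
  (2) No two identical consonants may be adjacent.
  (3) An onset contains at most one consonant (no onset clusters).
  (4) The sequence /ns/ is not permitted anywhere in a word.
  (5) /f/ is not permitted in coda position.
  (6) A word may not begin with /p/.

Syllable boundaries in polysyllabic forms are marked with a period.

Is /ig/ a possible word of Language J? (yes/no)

/ig/ — σ1 onset /∅/, coda /g/ ok → permitted

yes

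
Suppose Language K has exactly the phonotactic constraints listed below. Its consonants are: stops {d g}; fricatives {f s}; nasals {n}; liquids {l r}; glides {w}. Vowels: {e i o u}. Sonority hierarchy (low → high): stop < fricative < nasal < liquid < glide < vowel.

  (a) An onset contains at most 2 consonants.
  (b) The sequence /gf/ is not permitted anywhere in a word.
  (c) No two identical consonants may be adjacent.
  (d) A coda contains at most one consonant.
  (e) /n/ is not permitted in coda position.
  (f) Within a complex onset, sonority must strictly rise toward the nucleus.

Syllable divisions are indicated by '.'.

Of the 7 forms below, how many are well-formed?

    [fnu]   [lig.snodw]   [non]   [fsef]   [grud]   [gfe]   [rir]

3

[fnu] — σ1 onset /fn/ (2→3 rises), coda /∅/ ok → well-formed
[lig.snodw] — violates constraint (d): syllable 2 coda /dw/ has 2 consonants (> 1) → ill-formed
[non] — violates constraint (e): syllable 1 coda contains /n/ → ill-formed
[fsef] — violates constraint (f): syllable 1 onset /fs/: /f/ (fricative, 2) → /s/ (fricative, 2) does not rise → ill-formed
[grud] — σ1 onset /gr/ (1→4 rises), coda /d/ ok → well-formed
[gfe] — violates constraint (b): contains banned sequence /gf/ → ill-formed
[rir] — σ1 onset /r/, coda /r/ ok → well-formed
Well-formed: [fnu], [grud], [rir] → 3.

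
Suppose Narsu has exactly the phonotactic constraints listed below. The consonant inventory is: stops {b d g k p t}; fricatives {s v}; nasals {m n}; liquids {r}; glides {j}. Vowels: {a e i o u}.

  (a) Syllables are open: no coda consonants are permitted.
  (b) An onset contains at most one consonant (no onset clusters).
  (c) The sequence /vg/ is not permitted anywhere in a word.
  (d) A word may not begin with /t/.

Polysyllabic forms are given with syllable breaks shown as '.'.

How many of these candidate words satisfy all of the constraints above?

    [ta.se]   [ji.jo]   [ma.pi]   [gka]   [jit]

2

[ta.se] — violates constraint (d): word begins with /t/ → phonotactically illegal
[ji.jo] — σ1 onset /j/, coda /∅/ ok; σ2 onset /j/, coda /∅/ ok → phonotactically legal
[ma.pi] — σ1 onset /m/, coda /∅/ ok; σ2 onset /p/, coda /∅/ ok → phonotactically legal
[gka] — violates constraint (b): syllable 1 onset /gk/ has 2 consonants (> 1) → phonotactically illegal
[jit] — violates constraint (a): syllable 1 coda /t/ has 1 consonant (> 0) → phonotactically illegal
Phonotactically legal: [ji.jo], [ma.pi] → 2.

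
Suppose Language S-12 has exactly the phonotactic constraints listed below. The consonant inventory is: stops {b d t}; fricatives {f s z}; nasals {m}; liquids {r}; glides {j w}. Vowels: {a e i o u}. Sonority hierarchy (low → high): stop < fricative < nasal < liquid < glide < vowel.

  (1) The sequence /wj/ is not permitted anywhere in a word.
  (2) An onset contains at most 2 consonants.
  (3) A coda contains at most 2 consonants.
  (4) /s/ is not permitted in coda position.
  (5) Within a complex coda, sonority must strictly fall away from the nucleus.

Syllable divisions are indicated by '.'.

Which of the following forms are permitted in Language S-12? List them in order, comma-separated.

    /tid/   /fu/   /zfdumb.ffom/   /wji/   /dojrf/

/tid/ — σ1 onset /t/, coda /d/ ok → permitted
/fu/ — σ1 onset /f/, coda /∅/ ok → permitted
/zfdumb.ffom/ — violates constraint 2: syllable 1 onset /zfd/ has 3 consonants (> 2) → not permitted
/wji/ — violates constraint 1: contains banned sequence /wj/ → not permitted
/dojrf/ — violates constraint 3: syllable 1 coda /jrf/ has 3 consonants (> 2) → not permitted

/tid/, /fu/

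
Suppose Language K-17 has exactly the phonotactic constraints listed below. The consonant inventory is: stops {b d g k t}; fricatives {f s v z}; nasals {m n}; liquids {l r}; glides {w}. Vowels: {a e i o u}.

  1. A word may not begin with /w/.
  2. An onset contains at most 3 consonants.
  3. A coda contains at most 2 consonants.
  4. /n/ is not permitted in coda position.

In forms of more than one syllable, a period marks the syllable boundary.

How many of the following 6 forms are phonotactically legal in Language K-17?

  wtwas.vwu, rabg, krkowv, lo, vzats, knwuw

5

wtwas.vwu — violates constraint 1: word begins with /w/ → phonotactically illegal
rabg — σ1 onset /r/, coda /bg/ (2C) ok → phonotactically legal
krkowv — σ1 onset /krk/ (3C), coda /wv/ (2C) ok → phonotactically legal
lo — σ1 onset /l/, coda /∅/ ok → phonotactically legal
vzats — σ1 onset /vz/ (2C), coda /ts/ (2C) ok → phonotactically legal
knwuw — σ1 onset /knw/ (3C), coda /w/ ok → phonotactically legal
Phonotactically legal: rabg, krkowv, lo, vzats, knwuw → 5.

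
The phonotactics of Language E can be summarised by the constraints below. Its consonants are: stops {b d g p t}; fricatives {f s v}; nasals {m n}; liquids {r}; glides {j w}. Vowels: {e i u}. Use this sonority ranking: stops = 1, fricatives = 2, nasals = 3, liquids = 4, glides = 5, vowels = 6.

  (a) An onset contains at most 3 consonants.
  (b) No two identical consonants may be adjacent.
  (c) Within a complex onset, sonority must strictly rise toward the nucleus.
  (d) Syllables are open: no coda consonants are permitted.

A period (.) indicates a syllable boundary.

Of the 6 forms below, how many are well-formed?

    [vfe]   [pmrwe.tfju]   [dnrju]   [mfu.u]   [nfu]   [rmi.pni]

0

[vfe] — violates constraint (c): syllable 1 onset /vf/: /v/ (fricative, 2) → /f/ (fricative, 2) does not rise → ill-formed
[pmrwe.tfju] — violates constraint (a): syllable 1 onset /pmrw/ has 4 consonants (> 3) → ill-formed
[dnrju] — violates constraint (a): syllable 1 onset /dnrj/ has 4 consonants (> 3) → ill-formed
[mfu.u] — violates constraint (c): syllable 1 onset /mf/: /m/ (nasal, 3) → /f/ (fricative, 2) does not rise → ill-formed
[nfu] — violates constraint (c): syllable 1 onset /nf/: /n/ (nasal, 3) → /f/ (fricative, 2) does not rise → ill-formed
[rmi.pni] — violates constraint (c): syllable 1 onset /rm/: /r/ (liquid, 4) → /m/ (nasal, 3) does not rise → ill-formed
No form is well-formed → 0.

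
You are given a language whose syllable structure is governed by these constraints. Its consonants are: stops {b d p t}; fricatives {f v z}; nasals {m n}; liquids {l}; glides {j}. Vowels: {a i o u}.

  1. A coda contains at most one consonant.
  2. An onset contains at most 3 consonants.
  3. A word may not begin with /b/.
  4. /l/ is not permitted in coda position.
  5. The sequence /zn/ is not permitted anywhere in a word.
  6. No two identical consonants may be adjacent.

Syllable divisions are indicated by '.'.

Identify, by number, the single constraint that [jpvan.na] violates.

[jpvan.na]: adjacent identical consonants /nn/.
This is a violation of constraint 6: "No two identical consonants may be adjacent."
The remaining constraints (1, 2, 3, 4, 5) are satisfied.

6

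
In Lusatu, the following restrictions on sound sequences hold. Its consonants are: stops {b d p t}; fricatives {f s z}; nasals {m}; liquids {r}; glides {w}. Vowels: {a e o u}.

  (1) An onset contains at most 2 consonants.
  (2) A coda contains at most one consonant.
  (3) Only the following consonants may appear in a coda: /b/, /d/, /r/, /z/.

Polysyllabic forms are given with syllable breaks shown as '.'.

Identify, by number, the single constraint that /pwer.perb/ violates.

/pwer.perb/: syllable 2 coda /rb/ has 2 consonants (> 1).
This is a violation of constraint 2: "A coda contains at most one consonant."
The remaining constraints (1, 3) are satisfied.

2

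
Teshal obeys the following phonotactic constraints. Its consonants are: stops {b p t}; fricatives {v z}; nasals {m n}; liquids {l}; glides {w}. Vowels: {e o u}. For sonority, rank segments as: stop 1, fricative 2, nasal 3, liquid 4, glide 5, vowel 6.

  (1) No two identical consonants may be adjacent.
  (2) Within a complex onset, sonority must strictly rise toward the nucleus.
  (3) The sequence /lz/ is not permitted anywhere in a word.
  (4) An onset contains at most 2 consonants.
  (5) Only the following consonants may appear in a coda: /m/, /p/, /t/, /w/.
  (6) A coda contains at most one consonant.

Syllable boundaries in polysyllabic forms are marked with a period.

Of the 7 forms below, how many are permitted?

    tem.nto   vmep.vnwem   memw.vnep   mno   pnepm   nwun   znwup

0

tem.nto — violates constraint 2: syllable 2 onset /nt/: /n/ (nasal, 3) → /t/ (stop, 1) does not rise → not permitted
vmep.vnwem — violates constraint 4: syllable 2 onset /vnw/ has 3 consonants (> 2) → not permitted
memw.vnep — violates constraint 6: syllable 1 coda /mw/ has 2 consonants (> 1) → not permitted
mno — violates constraint 2: syllable 1 onset /mn/: /m/ (nasal, 3) → /n/ (nasal, 3) does not rise → not permitted
pnepm — violates constraint 6: syllable 1 coda /pm/ has 2 consonants (> 1) → not permitted
nwun — violates constraint 5: syllable 1 coda contains /n/, which is not a licensed coda consonant → not permitted
znwup — violates constraint 4: syllable 1 onset /znw/ has 3 consonants (> 2) → not permitted
No form is permitted → 0.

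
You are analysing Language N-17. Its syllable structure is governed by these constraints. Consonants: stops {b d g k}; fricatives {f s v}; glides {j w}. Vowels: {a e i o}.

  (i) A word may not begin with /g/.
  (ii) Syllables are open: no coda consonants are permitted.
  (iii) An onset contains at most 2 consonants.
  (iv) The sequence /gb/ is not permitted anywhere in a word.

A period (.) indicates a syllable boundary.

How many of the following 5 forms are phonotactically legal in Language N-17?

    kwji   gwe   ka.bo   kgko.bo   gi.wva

kwji — violates constraint (iii): syllable 1 onset /kwj/ has 3 consonants (> 2) → phonotactically illegal
gwe — violates constraint (i): word begins with /g/ → phonotactically illegal
ka.bo — σ1 onset /k/, coda /∅/ ok; σ2 onset /b/, coda /∅/ ok → phonotactically legal
kgko.bo — violates constraint (iii): syllable 1 onset /kgk/ has 3 consonants (> 2) → phonotactically illegal
gi.wva — violates constraint (i): word begins with /g/ → phonotactically illegal
Phonotactically legal: ka.bo → 1.

1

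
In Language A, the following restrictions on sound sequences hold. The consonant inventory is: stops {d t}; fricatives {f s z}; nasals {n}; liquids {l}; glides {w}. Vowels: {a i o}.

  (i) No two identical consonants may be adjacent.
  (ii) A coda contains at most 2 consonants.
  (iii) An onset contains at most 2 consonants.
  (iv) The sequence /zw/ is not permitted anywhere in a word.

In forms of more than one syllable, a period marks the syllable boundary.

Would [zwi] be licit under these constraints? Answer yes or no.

no

[zwi] — violates constraint (iv): contains banned sequence /zw/ → illicit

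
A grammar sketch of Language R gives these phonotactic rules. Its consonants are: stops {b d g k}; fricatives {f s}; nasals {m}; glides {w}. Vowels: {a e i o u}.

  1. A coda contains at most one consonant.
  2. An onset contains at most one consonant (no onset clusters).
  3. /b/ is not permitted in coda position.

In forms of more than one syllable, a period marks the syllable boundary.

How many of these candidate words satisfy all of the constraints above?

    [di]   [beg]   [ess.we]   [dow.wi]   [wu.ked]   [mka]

[di] — σ1 onset /d/, coda /∅/ ok → well-formed
[beg] — σ1 onset /b/, coda /g/ ok → well-formed
[ess.we] — violates constraint 1: syllable 1 coda /ss/ has 2 consonants (> 1) → ill-formed
[dow.wi] — σ1 onset /d/, coda /w/ ok; σ2 onset /w/, coda /∅/ ok → well-formed
[wu.ked] — σ1 onset /w/, coda /∅/ ok; σ2 onset /k/, coda /d/ ok → well-formed
[mka] — violates constraint 2: syllable 1 onset /mk/ has 2 consonants (> 1) → ill-formed
Well-formed: [di], [beg], [dow.wi], [wu.ked] → 4.

4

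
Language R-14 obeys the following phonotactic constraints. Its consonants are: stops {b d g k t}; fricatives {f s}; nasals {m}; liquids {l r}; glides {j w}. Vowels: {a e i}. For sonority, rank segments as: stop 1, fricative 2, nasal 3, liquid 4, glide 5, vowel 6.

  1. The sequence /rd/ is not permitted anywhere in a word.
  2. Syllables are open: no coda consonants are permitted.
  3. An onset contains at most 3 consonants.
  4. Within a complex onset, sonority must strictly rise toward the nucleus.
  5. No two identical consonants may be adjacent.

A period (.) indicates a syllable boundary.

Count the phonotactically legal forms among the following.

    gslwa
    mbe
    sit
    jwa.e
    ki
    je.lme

1

gslwa — violates constraint 3: syllable 1 onset /gslw/ has 4 consonants (> 3) → phonotactically illegal
mbe — violates constraint 4: syllable 1 onset /mb/: /m/ (nasal, 3) → /b/ (stop, 1) does not rise → phonotactically illegal
sit — violates constraint 2: syllable 1 coda /t/ has 1 consonant (> 0) → phonotactically illegal
jwa.e — violates constraint 4: syllable 1 onset /jw/: /j/ (glide, 5) → /w/ (glide, 5) does not rise → phonotactically illegal
ki — σ1 onset /k/, coda /∅/ ok → phonotactically legal
je.lme — violates constraint 4: syllable 2 onset /lm/: /l/ (liquid, 4) → /m/ (nasal, 3) does not rise → phonotactically illegal
Phonotactically legal: ki → 1.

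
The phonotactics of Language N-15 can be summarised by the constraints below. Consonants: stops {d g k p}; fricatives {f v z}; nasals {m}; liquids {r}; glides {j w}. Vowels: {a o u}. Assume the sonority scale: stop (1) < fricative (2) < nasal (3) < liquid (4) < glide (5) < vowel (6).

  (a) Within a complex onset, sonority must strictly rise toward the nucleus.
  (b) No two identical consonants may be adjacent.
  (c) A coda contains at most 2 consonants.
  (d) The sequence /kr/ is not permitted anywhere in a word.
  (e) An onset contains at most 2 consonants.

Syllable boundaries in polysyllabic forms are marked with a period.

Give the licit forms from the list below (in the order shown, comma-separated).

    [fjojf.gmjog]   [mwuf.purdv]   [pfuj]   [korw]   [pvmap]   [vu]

[fjojf.gmjog] — violates constraint (e): syllable 2 onset /gmj/ has 3 consonants (> 2) → illicit
[mwuf.purdv] — violates constraint (c): syllable 2 coda /rdv/ has 3 consonants (> 2) → illicit
[pfuj] — σ1 onset /pf/ (1→2 rises), coda /j/ ok → licit
[korw] — σ1 onset /k/, coda /rw/ (2C) ok → licit
[pvmap] — violates constraint (e): syllable 1 onset /pvm/ has 3 consonants (> 2) → illicit
[vu] — σ1 onset /v/, coda /∅/ ok → licit

[pfuj], [korw], [vu]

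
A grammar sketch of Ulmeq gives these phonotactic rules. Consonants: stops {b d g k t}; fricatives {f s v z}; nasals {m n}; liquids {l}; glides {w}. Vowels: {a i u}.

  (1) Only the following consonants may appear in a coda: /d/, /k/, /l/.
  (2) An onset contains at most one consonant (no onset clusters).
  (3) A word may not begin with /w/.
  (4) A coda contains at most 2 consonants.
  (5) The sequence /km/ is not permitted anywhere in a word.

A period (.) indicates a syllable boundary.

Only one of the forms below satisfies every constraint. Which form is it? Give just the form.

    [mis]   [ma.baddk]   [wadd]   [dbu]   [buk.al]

[mis] — violates constraint 1: syllable 1 coda contains /s/, which is not a licensed coda consonant → not permitted
[ma.baddk] — violates constraint 4: syllable 2 coda /ddk/ has 3 consonants (> 2) → not permitted
[wadd] — violates constraint 3: word begins with /w/ → not permitted
[dbu] — violates constraint 2: syllable 1 onset /db/ has 2 consonants (> 1) → not permitted
[buk.al] — σ1 onset /b/, coda /k/ ok; σ2 onset /∅/, coda /l/ ok → permitted

[buk.al]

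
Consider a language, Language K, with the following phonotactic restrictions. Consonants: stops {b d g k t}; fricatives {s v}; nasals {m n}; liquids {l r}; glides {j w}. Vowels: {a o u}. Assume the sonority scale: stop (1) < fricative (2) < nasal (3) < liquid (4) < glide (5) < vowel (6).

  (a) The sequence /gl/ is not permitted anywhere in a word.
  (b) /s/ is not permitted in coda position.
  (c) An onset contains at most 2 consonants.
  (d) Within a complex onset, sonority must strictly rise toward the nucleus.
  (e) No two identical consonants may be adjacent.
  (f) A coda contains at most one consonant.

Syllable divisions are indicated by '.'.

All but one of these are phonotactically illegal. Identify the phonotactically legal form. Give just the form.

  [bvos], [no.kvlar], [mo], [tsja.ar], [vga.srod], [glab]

[mo]

[bvos] — violates constraint (b): syllable 1 coda contains /s/ → phonotactically illegal
[no.kvlar] — violates constraint (c): syllable 2 onset /kvl/ has 3 consonants (> 2) → phonotactically illegal
[mo] — σ1 onset /m/, coda /∅/ ok → phonotactically legal
[tsja.ar] — violates constraint (c): syllable 1 onset /tsj/ has 3 consonants (> 2) → phonotactically illegal
[vga.srod] — violates constraint (d): syllable 1 onset /vg/: /v/ (fricative, 2) → /g/ (stop, 1) does not rise → phonotactically illegal
[glab] — violates constraint (a): contains banned sequence /gl/ → phonotactically illegal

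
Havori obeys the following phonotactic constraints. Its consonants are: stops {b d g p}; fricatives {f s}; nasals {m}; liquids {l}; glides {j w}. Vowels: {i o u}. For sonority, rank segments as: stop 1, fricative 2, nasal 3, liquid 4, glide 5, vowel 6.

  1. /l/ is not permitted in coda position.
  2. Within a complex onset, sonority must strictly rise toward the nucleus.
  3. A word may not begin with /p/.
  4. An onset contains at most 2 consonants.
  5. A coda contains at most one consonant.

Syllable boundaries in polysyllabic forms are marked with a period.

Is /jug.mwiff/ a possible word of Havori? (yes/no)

no

/jug.mwiff/ — violates constraint 5: syllable 2 coda /ff/ has 2 consonants (> 1) → phonotactically illegal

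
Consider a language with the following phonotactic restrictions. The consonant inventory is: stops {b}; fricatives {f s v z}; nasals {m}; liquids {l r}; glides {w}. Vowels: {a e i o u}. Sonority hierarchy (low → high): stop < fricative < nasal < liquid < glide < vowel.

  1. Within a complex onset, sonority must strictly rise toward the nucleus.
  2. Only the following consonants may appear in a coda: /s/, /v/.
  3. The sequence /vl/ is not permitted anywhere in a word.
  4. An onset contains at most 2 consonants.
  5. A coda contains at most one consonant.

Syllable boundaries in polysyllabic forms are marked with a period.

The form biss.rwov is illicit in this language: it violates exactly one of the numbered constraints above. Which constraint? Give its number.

biss.rwov: syllable 1 coda /ss/ has 2 consonants (> 1).
This is a violation of constraint 5: "A coda contains at most one consonant."
The remaining constraints (1, 2, 3, 4) are satisfied.

5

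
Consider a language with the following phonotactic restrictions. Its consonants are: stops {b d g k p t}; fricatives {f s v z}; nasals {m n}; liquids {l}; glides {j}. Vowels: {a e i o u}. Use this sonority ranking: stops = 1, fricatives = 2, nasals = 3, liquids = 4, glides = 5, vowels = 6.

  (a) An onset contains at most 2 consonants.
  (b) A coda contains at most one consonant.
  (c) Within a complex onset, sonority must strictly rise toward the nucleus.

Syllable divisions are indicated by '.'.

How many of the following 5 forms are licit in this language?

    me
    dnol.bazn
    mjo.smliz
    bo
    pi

3

me — σ1 onset /m/, coda /∅/ ok → licit
dnol.bazn — violates constraint (b): syllable 2 coda /zn/ has 2 consonants (> 1) → illicit
mjo.smliz — violates constraint (a): syllable 2 onset /sml/ has 3 consonants (> 2) → illicit
bo — σ1 onset /b/, coda /∅/ ok → licit
pi — σ1 onset /p/, coda /∅/ ok → licit
Licit: me, bo, pi → 3.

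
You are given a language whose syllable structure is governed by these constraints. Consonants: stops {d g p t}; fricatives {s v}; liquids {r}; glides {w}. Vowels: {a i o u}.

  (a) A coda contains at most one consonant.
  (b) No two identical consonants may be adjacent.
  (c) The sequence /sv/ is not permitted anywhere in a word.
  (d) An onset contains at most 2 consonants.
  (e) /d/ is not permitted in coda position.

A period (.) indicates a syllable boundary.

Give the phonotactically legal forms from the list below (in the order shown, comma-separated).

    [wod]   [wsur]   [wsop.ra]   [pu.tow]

[wod] — violates constraint (e): syllable 1 coda contains /d/ → phonotactically illegal
[wsur] — σ1 onset /ws/ (2C), coda /r/ ok → phonotactically legal
[wsop.ra] — σ1 onset /ws/ (2C), coda /p/ ok; σ2 onset /r/, coda /∅/ ok → phonotactically legal
[pu.tow] — σ1 onset /p/, coda /∅/ ok; σ2 onset /t/, coda /w/ ok → phonotactically legal

[wsur], [wsop.ra], [pu.tow]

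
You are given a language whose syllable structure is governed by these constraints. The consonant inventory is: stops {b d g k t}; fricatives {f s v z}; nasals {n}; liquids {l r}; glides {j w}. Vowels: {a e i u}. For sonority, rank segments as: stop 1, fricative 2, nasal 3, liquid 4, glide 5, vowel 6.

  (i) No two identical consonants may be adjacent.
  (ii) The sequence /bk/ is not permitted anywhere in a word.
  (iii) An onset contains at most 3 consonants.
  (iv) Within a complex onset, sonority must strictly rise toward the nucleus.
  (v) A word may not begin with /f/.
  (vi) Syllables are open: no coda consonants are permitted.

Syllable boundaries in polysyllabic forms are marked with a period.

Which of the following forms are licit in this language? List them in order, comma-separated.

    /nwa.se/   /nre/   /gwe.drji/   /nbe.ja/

/nwa.se/ — σ1 onset /nw/ (3→5 rises), coda /∅/ ok; σ2 onset /s/, coda /∅/ ok → licit
/nre/ — σ1 onset /nr/ (3→4 rises), coda /∅/ ok → licit
/gwe.drji/ — σ1 onset /gw/ (1→5 rises), coda /∅/ ok; σ2 onset /drj/ (1→4→5 rises), coda /∅/ ok → licit
/nbe.ja/ — violates constraint (iv): syllable 1 onset /nb/: /n/ (nasal, 3) → /b/ (stop, 1) does not rise → illicit

/nwa.se/, /nre/, /gwe.drji/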